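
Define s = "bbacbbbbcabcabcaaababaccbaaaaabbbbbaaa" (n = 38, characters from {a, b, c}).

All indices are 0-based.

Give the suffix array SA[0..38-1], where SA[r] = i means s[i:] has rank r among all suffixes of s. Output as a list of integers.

[37, 36, 35, 25, 26, 15, 27, 16, 28, 17, 19, 29, 12, 9, 2, 21, 34, 24, 18, 1, 20, 33, 0, 32, 31, 30, 4, 5, 6, 13, 10, 7, 14, 11, 8, 23, 3, 22]

rank | idx | suffix
   0 |  37 | a
   1 |  36 | aa
   2 |  35 | aaa
   3 |  25 | aaaaabbbbbaaa
   4 |  26 | aaaabbbbbaaa
   5 |  15 | aaababaccbaaaaabbbbbaaa
   6 |  27 | aaabbbbbaaa
   7 |  16 | aababaccbaaaaabbbbbaaa
   8 |  28 | aabbbbbaaa
   9 |  17 | ababaccbaaaaabbbbbaaa
  10 |  19 | abaccbaaaaabbbbbaaa
  11 |  29 | abbbbbaaa
  12 |  12 | abcaaababaccbaaaaabbbbbaaa
  13 |   9 | abcabcaaababaccbaaaaabbbbbaaa
  14 |   2 | acbbbbcabcabcaaababaccbaaaaabbbbbaaa
  15 |  21 | accbaaaaabbbbbaaa
  16 |  34 | baaa
  17 |  24 | baaaaabbbbbaaa
  18 |  18 | babaccbaaaaabbbbbaaa
  19 |   1 | bacbbbbcabcabcaaababaccbaaaaabbbbbaaa
  20 |  20 | baccbaaaaabbbbbaaa
  21 |  33 | bbaaa
  22 |   0 | bbacbbbbcabcabcaaababaccbaaaaabbbbbaaa
  23 |  32 | bbbaaa
  24 |  31 | bbbbaaa
  25 |  30 | bbbbbaaa
  26 |   4 | bbbbcabcabcaaababaccbaaaaabbbbbaaa
  27 |   5 | bbbcabcabcaaababaccbaaaaabbbbbaaa
  28 |   6 | bbcabcabcaaababaccbaaaaabbbbbaaa
  29 |  13 | bcaaababaccbaaaaabbbbbaaa
  30 |  10 | bcabcaaababaccbaaaaabbbbbaaa
  31 |   7 | bcabcabcaaababaccbaaaaabbbbbaaa
  32 |  14 | caaababaccbaaaaabbbbbaaa
  33 |  11 | cabcaaababaccbaaaaabbbbbaaa
  34 |   8 | cabcabcaaababaccbaaaaabbbbbaaa
  35 |  23 | cbaaaaabbbbbaaa
  36 |   3 | cbbbbcabcabcaaababaccbaaaaabbbbbaaa
  37 |  22 | ccbaaaaabbbbbaaa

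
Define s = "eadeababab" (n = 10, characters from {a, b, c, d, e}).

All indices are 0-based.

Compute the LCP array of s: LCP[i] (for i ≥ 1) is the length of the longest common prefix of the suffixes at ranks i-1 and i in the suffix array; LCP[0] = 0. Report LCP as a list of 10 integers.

[0, 2, 4, 1, 0, 1, 3, 0, 0, 2]

sorted suffixes:
  #0 SA[0]=8  'ab'
  #1 SA[1]=6  'abab'
  #2 SA[2]=4  'ababab'
  #3 SA[3]=1  'adeababab'
  #4 SA[4]=9  'b'
  #5 SA[5]=7  'bab'
  #6 SA[6]=5  'babab'
  #7 SA[7]=2  'deababab'
  #8 SA[8]=3  'eababab'
  #9 SA[9]=0  'eadeababab'

SA = [8, 6, 4, 1, 9, 7, 5, 2, 3, 0]
rank  pair      lcp
   1  s[8:],s[6:]  2  'ab'
   2  s[6:],s[4:]  4  'abab'
   3  s[4:],s[1:]  1  'a'
   4  s[1:],s[9:]  0  ''
   5  s[9:],s[7:]  1  'b'
   6  s[7:],s[5:]  3  'bab'
   7  s[5:],s[2:]  0  ''
   8  s[2:],s[3:]  0  ''
   9  s[3:],s[0:]  2  'ea'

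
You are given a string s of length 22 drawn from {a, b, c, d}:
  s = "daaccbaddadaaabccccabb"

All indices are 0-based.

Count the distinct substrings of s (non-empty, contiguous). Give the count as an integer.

224

sorted suffixes:
  #0 SA[0]=11  'aaabccccabb'
  #1 SA[1]=12  'aabccccabb'
  #2 SA[2]=1  'aaccbaddadaaabccccabb'
  #3 SA[3]=19  'abb'
  #4 SA[4]=13  'abccccabb'
  #5 SA[5]=2  'accbaddadaaabccccabb'
  #6 SA[6]=9  'adaaabccccabb'
  #7 SA[7]=6  'addadaaabccccabb'
  #8 SA[8]=21  'b'
  #9 SA[9]=5  'baddadaaabccccabb'
  #10 SA[10]=20  'bb'
  #11 SA[11]=14  'bccccabb'
  #12 SA[12]=18  'cabb'
  #13 SA[13]=4  'cbaddadaaabccccabb'
  #14 SA[14]=17  'ccabb'
  #15 SA[15]=3  'ccbaddadaaabccccabb'
  #16 SA[16]=16  'cccabb'
  #17 SA[17]=15  'ccccabb'
  #18 SA[18]=10  'daaabccccabb'
  #19 SA[19]=0  'daaccbaddadaaabccccabb'
  #20 SA[20]=8  'dadaaabccccabb'
  #21 SA[21]=7  'ddadaaabccccabb'

SA = [11, 12, 1, 19, 13, 2, 9, 6, 21, 5, 20, 14, 18, 4, 17, 3, 16, 15, 10, 0, 8, 7]
i: (SA[i-1],SA[i]) lcp shared
  1: (11,12) 2 'aa'
  2: (12,1) 2 'aa'
  3: (1,19) 1 'a'
  4: (19,13) 2 'ab'
  5: (13,2) 1 'a'
  6: (2,9) 1 'a'
  7: (9,6) 2 'ad'
  8: (6,21) 0 ''
  9: (21,5) 1 'b'
  10: (5,20) 1 'b'
  11: (20,14) 1 'b'
  12: (14,18) 0 ''
  13: (18,4) 1 'c'
  14: (4,17) 1 'c'
  15: (17,3) 2 'cc'
  16: (3,16) 2 'cc'
  17: (16,15) 3 'ccc'
  18: (15,10) 0 ''
  19: (10,0) 3 'daa'
  20: (0,8) 2 'da'
  21: (8,7) 1 'd'

n(n+1)/2 = 22·23/2 = 253
Σ LCP = 0 + 2 + 2 + 1 + 2 + 1 + 1 + 2 + 0 + 1 + 1 + 1 + 0 + 1 + 1 + 2 + 2 + 3 + 0 + 3 + 2 + 1 = 29
distinct = 253 − 29 = 224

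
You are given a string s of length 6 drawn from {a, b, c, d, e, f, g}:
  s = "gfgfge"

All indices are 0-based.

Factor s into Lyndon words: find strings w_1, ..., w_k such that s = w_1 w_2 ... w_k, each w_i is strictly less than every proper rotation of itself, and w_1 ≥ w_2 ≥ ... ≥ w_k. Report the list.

emit factor 1: 'g' (i=0, period=1)
emit factor 2: 'fg' (i=1, period=2)
emit factor 3: 'fg' (i=3, period=2)
emit factor 4: 'e' (i=5, period=1)

["g", "fg", "fg", "e"]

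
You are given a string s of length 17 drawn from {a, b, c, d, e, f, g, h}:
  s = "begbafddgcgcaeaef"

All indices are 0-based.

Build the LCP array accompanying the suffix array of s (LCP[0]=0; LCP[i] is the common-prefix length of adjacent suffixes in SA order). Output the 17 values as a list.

rank→(start, suffix):
  0 → (12, 'aeaef')
  1 → (14, 'aef')
  2 → (4, 'afddgcgcaeaef')
  3 → (3, 'bafddgcgcaeaef')
  4 → (0, 'begbafddgcgcaeaef')
  5 → (11, 'caeaef')
  6 → (9, 'cgcaeaef')
  7 → (6, 'ddgcgcaeaef')
  8 → (7, 'dgcgcaeaef')
  9 → (13, 'eaef')
  10 → (15, 'ef')
  11 → (1, 'egbafddgcgcaeaef')
  12 → (16, 'f')
  13 → (5, 'fddgcgcaeaef')
  14 → (2, 'gbafddgcgcaeaef')
  15 → (10, 'gcaeaef')
  16 → (8, 'gcgcaeaef')

SA = [12, 14, 4, 3, 0, 11, 9, 6, 7, 13, 15, 1, 16, 5, 2, 10, 8]
rank  pair      lcp
   1  s[12:],s[14:]  2  'ae'
   2  s[14:],s[4:]  1  'a'
   3  s[4:],s[3:]  0  ''
   4  s[3:],s[0:]  1  'b'
   5  s[0:],s[11:]  0  ''
   6  s[11:],s[9:]  1  'c'
   7  s[9:],s[6:]  0  ''
   8  s[6:],s[7:]  1  'd'
   9  s[7:],s[13:]  0  ''
  10  s[13:],s[15:]  1  'e'
  11  s[15:],s[1:]  1  'e'
  12  s[1:],s[16:]  0  ''
  13  s[16:],s[5:]  1  'f'
  14  s[5:],s[2:]  0  ''
  15  s[2:],s[10:]  1  'g'
  16  s[10:],s[8:]  2  'gc'

[0, 2, 1, 0, 1, 0, 1, 0, 1, 0, 1, 1, 0, 1, 0, 1, 2]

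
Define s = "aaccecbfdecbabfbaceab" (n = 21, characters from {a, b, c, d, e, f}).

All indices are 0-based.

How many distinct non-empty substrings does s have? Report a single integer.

sorted suffixes:
  #0 SA[0]=0  'aaccecbfdecbabfbaceab'
  #1 SA[1]=19  'ab'
  #2 SA[2]=12  'abfbaceab'
  #3 SA[3]=1  'accecbfdecbabfbaceab'
  #4 SA[4]=16  'aceab'
  #5 SA[5]=20  'b'
  #6 SA[6]=11  'babfbaceab'
  #7 SA[7]=15  'baceab'
  #8 SA[8]=13  'bfbaceab'
  #9 SA[9]=6  'bfdecbabfbaceab'
  #10 SA[10]=10  'cbabfbaceab'
  #11 SA[11]=5  'cbfdecbabfbaceab'
  #12 SA[12]=2  'ccecbfdecbabfbaceab'
  #13 SA[13]=17  'ceab'
  #14 SA[14]=3  'cecbfdecbabfbaceab'
  #15 SA[15]=8  'decbabfbaceab'
  #16 SA[16]=18  'eab'
  #17 SA[17]=9  'ecbabfbaceab'
  #18 SA[18]=4  'ecbfdecbabfbaceab'
  #19 SA[19]=14  'fbaceab'
  #20 SA[20]=7  'fdecbabfbaceab'

SA = [0, 19, 12, 1, 16, 20, 11, 15, 13, 6, 10, 5, 2, 17, 3, 8, 18, 9, 4, 14, 7]
[i] adj suffixes → lcp
  [1] 0/19 → 1 ('a')
  [2] 19/12 → 2 ('ab')
  [3] 12/1 → 1 ('a')
  [4] 1/16 → 2 ('ac')
  [5] 16/20 → 0 ('')
  [6] 20/11 → 1 ('b')
  [7] 11/15 → 2 ('ba')
  [8] 15/13 → 1 ('b')
  [9] 13/6 → 2 ('bf')
  [10] 6/10 → 0 ('')
  [11] 10/5 → 2 ('cb')
  [12] 5/2 → 1 ('c')
  [13] 2/17 → 1 ('c')
  [14] 17/3 → 2 ('ce')
  [15] 3/8 → 0 ('')
  [16] 8/18 → 0 ('')
  [17] 18/9 → 1 ('e')
  [18] 9/4 → 3 ('ecb')
  [19] 4/14 → 0 ('')
  [20] 14/7 → 1 ('f')

n(n+1)/2 = 21·22/2 = 231
Σ LCP = 0 + 1 + 2 + 1 + 2 + 0 + 1 + 2 + 1 + 2 + 0 + 2 + 1 + 1 + 2 + 0 + 0 + 1 + 3 + 0 + 1 = 23
distinct = 231 − 23 = 208

208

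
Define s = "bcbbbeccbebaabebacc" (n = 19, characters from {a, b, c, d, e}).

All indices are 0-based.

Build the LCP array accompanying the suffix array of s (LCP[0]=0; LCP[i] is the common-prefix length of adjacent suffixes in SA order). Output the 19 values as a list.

[0, 1, 1, 0, 2, 1, 2, 1, 1, 4, 2, 0, 1, 2, 1, 2, 0, 3, 1]

rank→(start, suffix):
  0 → (11, 'aabebacc')
  1 → (12, 'abebacc')
  2 → (16, 'acc')
  3 → (10, 'baabebacc')
  4 → (15, 'bacc')
  5 → (2, 'bbbeccbebaabebacc')
  6 → (3, 'bbeccbebaabebacc')
  7 → (0, 'bcbbbeccbebaabebacc')
  8 → (8, 'bebaabebacc')
  9 → (13, 'bebacc')
  10 → (4, 'beccbebaabebacc')
  11 → (18, 'c')
  12 → (1, 'cbbbeccbebaabebacc')
  13 → (7, 'cbebaabebacc')
  14 → (17, 'cc')
  15 → (6, 'ccbebaabebacc')
  16 → (9, 'ebaabebacc')
  17 → (14, 'ebacc')
  18 → (5, 'eccbebaabebacc')

SA = [11, 12, 16, 10, 15, 2, 3, 0, 8, 13, 4, 18, 1, 7, 17, 6, 9, 14, 5]
[i] adj suffixes → lcp
  [1] 11/12 → 1 ('a')
  [2] 12/16 → 1 ('a')
  [3] 16/10 → 0 ('')
  [4] 10/15 → 2 ('ba')
  [5] 15/2 → 1 ('b')
  [6] 2/3 → 2 ('bb')
  [7] 3/0 → 1 ('b')
  [8] 0/8 → 1 ('b')
  [9] 8/13 → 4 ('beba')
  [10] 13/4 → 2 ('be')
  [11] 4/18 → 0 ('')
  [12] 18/1 → 1 ('c')
  [13] 1/7 → 2 ('cb')
  [14] 7/17 → 1 ('c')
  [15] 17/6 → 2 ('cc')
  [16] 6/9 → 0 ('')
  [17] 9/14 → 3 ('eba')
  [18] 14/5 → 1 ('e')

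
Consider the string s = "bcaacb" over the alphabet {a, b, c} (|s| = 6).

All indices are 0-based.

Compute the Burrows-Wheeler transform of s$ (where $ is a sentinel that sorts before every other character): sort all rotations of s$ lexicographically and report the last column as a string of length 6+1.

bcac$ba

rank  rotation last
    0  $bcaacb  b
    1  aacb$bc  c
    2  acb$bca  a
    3  b$bcaac  c
    4  bcaacb$  $
    5  caacb$b  b
    6  cb$bcaa  a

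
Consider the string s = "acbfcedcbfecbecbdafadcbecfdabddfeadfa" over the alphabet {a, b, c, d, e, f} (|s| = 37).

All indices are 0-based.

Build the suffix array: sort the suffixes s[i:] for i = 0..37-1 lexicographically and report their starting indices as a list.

[36, 27, 0, 19, 33, 17, 15, 28, 12, 22, 2, 8, 14, 11, 21, 1, 7, 4, 24, 26, 16, 20, 6, 29, 34, 30, 32, 13, 10, 23, 5, 35, 18, 3, 25, 31, 9]

sorted suffixes:
  #0 SA[0]=36  'a'
  #1 SA[1]=27  'abddfeadfa'
  #2 SA[2]=0  'acbfcedcbfecbecbdafadcbecfdabddfeadfa'
  #3 SA[3]=19  'adcbecfdabddfeadfa'
  #4 SA[4]=33  'adfa'
  #5 SA[5]=17  'afadcbecfdabddfeadfa'
  #6 SA[6]=15  'bdafadcbecfdabddfeadfa'
  #7 SA[7]=28  'bddfeadfa'
  #8 SA[8]=12  'becbdafadcbecfdabddfeadfa'
  #9 SA[9]=22  'becfdabddfeadfa'
  #10 SA[10]=2  'bfcedcbfecbecbdafadcbecfdabddfeadfa'
  #11 SA[11]=8  'bfecbecbdafadcbecfdabddfeadfa'
  #12 SA[12]=14  'cbdafadcbecfdabddfeadfa'
  #13 SA[13]=11  'cbecbdafadcbecfdabddfeadfa'
  #14 SA[14]=21  'cbecfdabddfeadfa'
  #15 SA[15]=1  'cbfcedcbfecbecbdafadcbecfdabddfeadfa'
  #16 SA[16]=7  'cbfecbecbdafadcbecfdabddfeadfa'
  #17 SA[17]=4  'cedcbfecbecbdafadcbecfdabddfeadfa'
  #18 SA[18]=24  'cfdabddfeadfa'
  #19 SA[19]=26  'dabddfeadfa'
  #20 SA[20]=16  'dafadcbecfdabddfeadfa'
  #21 SA[21]=20  'dcbecfdabddfeadfa'
  #22 SA[22]=6  'dcbfecbecbdafadcbecfdabddfeadfa'
  #23 SA[23]=29  'ddfeadfa'
  #24 SA[24]=34  'dfa'
  #25 SA[25]=30  'dfeadfa'
  #26 SA[26]=32  'eadfa'
  #27 SA[27]=13  'ecbdafadcbecfdabddfeadfa'
  #28 SA[28]=10  'ecbecbdafadcbecfdabddfeadfa'
  #29 SA[29]=23  'ecfdabddfeadfa'
  #30 SA[30]=5  'edcbfecbecbdafadcbecfdabddfeadfa'
  #31 SA[31]=35  'fa'
  #32 SA[32]=18  'fadcbecfdabddfeadfa'
  #33 SA[33]=3  'fcedcbfecbecbdafadcbecfdabddfeadfa'
  #34 SA[34]=25  'fdabddfeadfa'
  #35 SA[35]=31  'feadfa'
  #36 SA[36]=9  'fecbecbdafadcbecfdabddfeadfa'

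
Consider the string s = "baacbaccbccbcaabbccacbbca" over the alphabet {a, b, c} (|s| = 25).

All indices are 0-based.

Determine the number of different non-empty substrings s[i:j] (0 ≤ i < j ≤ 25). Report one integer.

281

rank | idx | suffix
   0 |  24 | a
   1 |  13 | aabbccacbbca
   2 |   1 | aacbaccbccbcaabbccacbbca
   3 |  14 | abbccacbbca
   4 |   2 | acbaccbccbcaabbccacbbca
   5 |  19 | acbbca
   6 |   5 | accbccbcaabbccacbbca
   7 |   0 | baacbaccbccbcaabbccacbbca
   8 |   4 | baccbccbcaabbccacbbca
   9 |  21 | bbca
  10 |  15 | bbccacbbca
  11 |  22 | bca
  12 |  11 | bcaabbccacbbca
  13 |  16 | bccacbbca
  14 |   8 | bccbcaabbccacbbca
  15 |  23 | ca
  16 |  12 | caabbccacbbca
  17 |  18 | cacbbca
  18 |   3 | cbaccbccbcaabbccacbbca
  19 |  20 | cbbca
  20 |  10 | cbcaabbccacbbca
  21 |   7 | cbccbcaabbccacbbca
  22 |  17 | ccacbbca
  23 |   9 | ccbcaabbccacbbca
  24 |   6 | ccbccbcaabbccacbbca

SA = [24, 13, 1, 14, 2, 19, 5, 0, 4, 21, 15, 22, 11, 16, 8, 23, 12, 18, 3, 20, 10, 7, 17, 9, 6]
[i] adj suffixes → lcp
  [1] 24/13 → 1 ('a')
  [2] 13/1 → 2 ('aa')
  [3] 1/14 → 1 ('a')
  [4] 14/2 → 1 ('a')
  [5] 2/19 → 3 ('acb')
  [6] 19/5 → 2 ('ac')
  [7] 5/0 → 0 ('')
  [8] 0/4 → 2 ('ba')
  [9] 4/21 → 1 ('b')
  [10] 21/15 → 3 ('bbc')
  [11] 15/22 → 1 ('b')
  [12] 22/11 → 3 ('bca')
  [13] 11/16 → 2 ('bc')
  [14] 16/8 → 3 ('bcc')
  [15] 8/23 → 0 ('')
  [16] 23/12 → 2 ('ca')
  [17] 12/18 → 2 ('ca')
  [18] 18/3 → 1 ('c')
  [19] 3/20 → 2 ('cb')
  [20] 20/10 → 2 ('cb')
  [21] 10/7 → 3 ('cbc')
  [22] 7/17 → 1 ('c')
  [23] 17/9 → 2 ('cc')
  [24] 9/6 → 4 ('ccbc')

n(n+1)/2 = 25·26/2 = 325
Σ LCP = 0 + 1 + 2 + 1 + 1 + 3 + 2 + 0 + 2 + 1 + 3 + 1 + 3 + 2 + 3 + 0 + 2 + 2 + 1 + 2 + 2 + 3 + 1 + 2 + 4 = 44
distinct = 325 − 44 = 281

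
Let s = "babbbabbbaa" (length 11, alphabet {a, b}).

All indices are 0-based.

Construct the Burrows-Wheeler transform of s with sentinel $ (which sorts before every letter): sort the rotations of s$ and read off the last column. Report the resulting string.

aabbbbb$bbaa

rank  rotation      last
    0  $babbbabbbaa  a
    1  a$babbbabbba  a
    2  aa$babbbabbb  b
    3  abbbaa$babbb  b
    4  abbbabbbaa$b  b
    5  baa$babbbabb  b
    6  babbbaa$babb  b
    7  babbbabbbaa$  $
    8  bbaa$babbbab  b
    9  bbabbbaa$bab  b
   10  bbbaa$babbba  a
   11  bbbabbbaa$ba  a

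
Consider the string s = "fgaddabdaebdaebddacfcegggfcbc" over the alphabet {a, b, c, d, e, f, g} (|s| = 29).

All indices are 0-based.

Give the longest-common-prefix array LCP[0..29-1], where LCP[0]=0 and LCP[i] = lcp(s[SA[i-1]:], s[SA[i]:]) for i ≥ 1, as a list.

[0, 1, 1, 1, 4, 0, 1, 6, 2, 0, 1, 1, 1, 0, 2, 2, 5, 1, 3, 0, 3, 1, 0, 2, 1, 0, 1, 1, 2]

rank→(start, suffix):
  0 → (5, 'abdaebdaebddacfcegggfcbc')
  1 → (17, 'acfcegggfcbc')
  2 → (2, 'addabdaebdaebddacfcegggfcbc')
  3 → (8, 'aebdaebddacfcegggfcbc')
  4 → (12, 'aebddacfcegggfcbc')
  5 → (27, 'bc')
  6 → (6, 'bdaebdaebddacfcegggfcbc')
  7 → (10, 'bdaebddacfcegggfcbc')
  8 → (14, 'bddacfcegggfcbc')
  9 → (28, 'c')
  10 → (26, 'cbc')
  11 → (20, 'cegggfcbc')
  12 → (18, 'cfcegggfcbc')
  13 → (4, 'dabdaebdaebddacfcegggfcbc')
  14 → (16, 'dacfcegggfcbc')
  15 → (7, 'daebdaebddacfcegggfcbc')
  16 → (11, 'daebddacfcegggfcbc')
  17 → (3, 'ddabdaebdaebddacfcegggfcbc')
  18 → (15, 'ddacfcegggfcbc')
  19 → (9, 'ebdaebddacfcegggfcbc')
  20 → (13, 'ebddacfcegggfcbc')
  21 → (21, 'egggfcbc')
  22 → (25, 'fcbc')
  23 → (19, 'fcegggfcbc')
  24 → (0, 'fgaddabdaebdaebddacfcegggfcbc')
  25 → (1, 'gaddabdaebdaebddacfcegggfcbc')
  26 → (24, 'gfcbc')
  27 → (23, 'ggfcbc')
  28 → (22, 'gggfcbc')

SA = [5, 17, 2, 8, 12, 27, 6, 10, 14, 28, 26, 20, 18, 4, 16, 7, 11, 3, 15, 9, 13, 21, 25, 19, 0, 1, 24, 23, 22]
rank  pair      lcp
   1  s[5:],s[17:]  1  'a'
   2  s[17:],s[2:]  1  'a'
   3  s[2:],s[8:]  1  'a'
   4  s[8:],s[12:]  4  'aebd'
   5  s[12:],s[27:]  0  ''
   6  s[27:],s[6:]  1  'b'
   7  s[6:],s[10:]  6  'bdaebd'
   8  s[10:],s[14:]  2  'bd'
   9  s[14:],s[28:]  0  ''
  10  s[28:],s[26:]  1  'c'
  11  s[26:],s[20:]  1  'c'
  12  s[20:],s[18:]  1  'c'
  13  s[18:],s[4:]  0  ''
  14  s[4:],s[16:]  2  'da'
  15  s[16:],s[7:]  2  'da'
  16  s[7:],s[11:]  5  'daebd'
  17  s[11:],s[3:]  1  'd'
  18  s[3:],s[15:]  3  'dda'
  19  s[15:],s[9:]  0  ''
  20  s[9:],s[13:]  3  'ebd'
  21  s[13:],s[21:]  1  'e'
  22  s[21:],s[25:]  0  ''
  23  s[25:],s[19:]  2  'fc'
  24  s[19:],s[0:]  1  'f'
  25  s[0:],s[1:]  0  ''
  26  s[1:],s[24:]  1  'g'
  27  s[24:],s[23:]  1  'g'
  28  s[23:],s[22:]  2  'gg'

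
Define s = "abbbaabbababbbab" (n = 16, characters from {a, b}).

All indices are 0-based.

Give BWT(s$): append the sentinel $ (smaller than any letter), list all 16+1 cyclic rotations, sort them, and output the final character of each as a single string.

rank  rotation           last
    0  $abbbaabbababbbab  b
    1  aabbababbbab$abbb  b
    2  ab$abbbaabbababbb  b
    3  ababbbab$abbbaabb  b
    4  abbababbbab$abbba  a
    5  abbbaabbababbbab$  $
    6  abbbab$abbbaabbab  b
    7  b$abbbaabbababbba  a
    8  baabbababbbab$abb  b
    9  bab$abbbaabbababb  b
   10  bababbbab$abbbaab  b
   11  babbbab$abbbaabba  a
   12  bbaabbababbbab$ab  b
   13  bbab$abbbaabbabab  b
   14  bbababbbab$abbbaa  a
   15  bbbaabbababbbab$a  a
   16  bbbab$abbbaabbaba  a

bbbba$babbbabbaaa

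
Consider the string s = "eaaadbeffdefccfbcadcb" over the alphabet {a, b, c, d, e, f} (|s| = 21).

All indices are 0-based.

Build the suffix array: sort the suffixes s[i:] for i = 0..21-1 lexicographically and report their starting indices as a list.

sorted suffixes:
  #0 SA[0]=1  'aaadbeffdefccfbcadcb'
  #1 SA[1]=2  'aadbeffdefccfbcadcb'
  #2 SA[2]=3  'adbeffdefccfbcadcb'
  #3 SA[3]=17  'adcb'
  #4 SA[4]=20  'b'
  #5 SA[5]=15  'bcadcb'
  #6 SA[6]=5  'beffdefccfbcadcb'
  #7 SA[7]=16  'cadcb'
  #8 SA[8]=19  'cb'
  #9 SA[9]=12  'ccfbcadcb'
  #10 SA[10]=13  'cfbcadcb'
  #11 SA[11]=4  'dbeffdefccfbcadcb'
  #12 SA[12]=18  'dcb'
  #13 SA[13]=9  'defccfbcadcb'
  #14 SA[14]=0  'eaaadbeffdefccfbcadcb'
  #15 SA[15]=10  'efccfbcadcb'
  #16 SA[16]=6  'effdefccfbcadcb'
  #17 SA[17]=14  'fbcadcb'
  #18 SA[18]=11  'fccfbcadcb'
  #19 SA[19]=8  'fdefccfbcadcb'
  #20 SA[20]=7  'ffdefccfbcadcb'

[1, 2, 3, 17, 20, 15, 5, 16, 19, 12, 13, 4, 18, 9, 0, 10, 6, 14, 11, 8, 7]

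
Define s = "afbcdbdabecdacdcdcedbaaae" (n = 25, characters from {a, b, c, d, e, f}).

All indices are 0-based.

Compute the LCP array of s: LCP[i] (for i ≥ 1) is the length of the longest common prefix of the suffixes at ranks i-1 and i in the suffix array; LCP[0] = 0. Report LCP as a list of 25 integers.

rank→(start, suffix):
  0 → (21, 'aaae')
  1 → (22, 'aae')
  2 → (7, 'abecdacdcdcedbaaae')
  3 → (12, 'acdcdcedbaaae')
  4 → (23, 'ae')
  5 → (0, 'afbcdbdabecdacdcdcedbaaae')
  6 → (20, 'baaae')
  7 → (2, 'bcdbdabecdacdcdcedbaaae')
  8 → (5, 'bdabecdacdcdcedbaaae')
  9 → (8, 'becdacdcdcedbaaae')
  10 → (10, 'cdacdcdcedbaaae')
  11 → (3, 'cdbdabecdacdcdcedbaaae')
  12 → (13, 'cdcdcedbaaae')
  13 → (15, 'cdcedbaaae')
  14 → (17, 'cedbaaae')
  15 → (6, 'dabecdacdcdcedbaaae')
  16 → (11, 'dacdcdcedbaaae')
  17 → (19, 'dbaaae')
  18 → (4, 'dbdabecdacdcdcedbaaae')
  19 → (14, 'dcdcedbaaae')
  20 → (16, 'dcedbaaae')
  21 → (24, 'e')
  22 → (9, 'ecdacdcdcedbaaae')
  23 → (18, 'edbaaae')
  24 → (1, 'fbcdbdabecdacdcdcedbaaae')

SA = [21, 22, 7, 12, 23, 0, 20, 2, 5, 8, 10, 3, 13, 15, 17, 6, 11, 19, 4, 14, 16, 24, 9, 18, 1]
rank  pair      lcp
   1  s[21:],s[22:]  2  'aa'
   2  s[22:],s[7:]  1  'a'
   3  s[7:],s[12:]  1  'a'
   4  s[12:],s[23:]  1  'a'
   5  s[23:],s[0:]  1  'a'
   6  s[0:],s[20:]  0  ''
   7  s[20:],s[2:]  1  'b'
   8  s[2:],s[5:]  1  'b'
   9  s[5:],s[8:]  1  'b'
  10  s[8:],s[10:]  0  ''
  11  s[10:],s[3:]  2  'cd'
  12  s[3:],s[13:]  2  'cd'
  13  s[13:],s[15:]  3  'cdc'
  14  s[15:],s[17:]  1  'c'
  15  s[17:],s[6:]  0  ''
  16  s[6:],s[11:]  2  'da'
  17  s[11:],s[19:]  1  'd'
  18  s[19:],s[4:]  2  'db'
  19  s[4:],s[14:]  1  'd'
  20  s[14:],s[16:]  2  'dc'
  21  s[16:],s[24:]  0  ''
  22  s[24:],s[9:]  1  'e'
  23  s[9:],s[18:]  1  'e'
  24  s[18:],s[1:]  0  ''

[0, 2, 1, 1, 1, 1, 0, 1, 1, 1, 0, 2, 2, 3, 1, 0, 2, 1, 2, 1, 2, 0, 1, 1, 0]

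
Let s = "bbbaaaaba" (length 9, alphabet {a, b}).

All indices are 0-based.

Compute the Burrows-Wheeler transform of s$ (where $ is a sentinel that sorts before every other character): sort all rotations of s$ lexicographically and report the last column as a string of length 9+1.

abbaaaabb$

rank  rotation    last
    0  $bbbaaaaba  a
    1  a$bbbaaaab  b
    2  aaaaba$bbb  b
    3  aaaba$bbba  a
    4  aaba$bbbaa  a
    5  aba$bbbaaa  a
    6  ba$bbbaaaa  a
    7  baaaaba$bb  b
    8  bbaaaaba$b  b
    9  bbbaaaaba$  $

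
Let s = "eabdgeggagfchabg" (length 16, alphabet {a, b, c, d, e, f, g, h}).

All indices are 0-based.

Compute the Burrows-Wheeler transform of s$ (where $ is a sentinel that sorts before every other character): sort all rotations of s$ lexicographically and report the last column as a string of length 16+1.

gehgaafb$ggbgdaec

rank  rotation           last
    0  $eabdgeggagfchabg  g
    1  abdgeggagfchabg$e  e
    2  abg$eabdgeggagfch  h
    3  agfchabg$eabdgegg  g
    4  bdgeggagfchabg$ea  a
    5  bg$eabdgeggagfcha  a
    6  chabg$eabdgeggagf  f
    7  dgeggagfchabg$eab  b
    8  eabdgeggagfchabg$  $
    9  eggagfchabg$eabdg  g
   10  fchabg$eabdgeggag  g
   11  g$eabdgeggagfchab  b
   12  gagfchabg$eabdgeg  g
   13  geggagfchabg$eabd  d
   14  gfchabg$eabdgegga  a
   15  ggagfchabg$eabdge  e
   16  habg$eabdgeggagfc  c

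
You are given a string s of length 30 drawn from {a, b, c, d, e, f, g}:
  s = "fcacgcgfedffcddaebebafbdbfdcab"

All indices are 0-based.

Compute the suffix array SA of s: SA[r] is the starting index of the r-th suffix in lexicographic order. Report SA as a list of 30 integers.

rank | idx | suffix
   0 |  28 | ab
   1 |   2 | acgcgfedffcddaebebafbdbfdcab
   2 |  15 | aebebafbdbfdcab
   3 |  20 | afbdbfdcab
   4 |  29 | b
   5 |  19 | bafbdbfdcab
   6 |  22 | bdbfdcab
   7 |  17 | bebafbdbfdcab
   8 |  24 | bfdcab
   9 |  27 | cab
  10 |   1 | cacgcgfedffcddaebebafbdbfdcab
  11 |  12 | cddaebebafbdbfdcab
  12 |   3 | cgcgfedffcddaebebafbdbfdcab
  13 |   5 | cgfedffcddaebebafbdbfdcab
  14 |  14 | daebebafbdbfdcab
  15 |  23 | dbfdcab
  16 |  26 | dcab
  17 |  13 | ddaebebafbdbfdcab
  18 |   9 | dffcddaebebafbdbfdcab
  19 |  18 | ebafbdbfdcab
  20 |  16 | ebebafbdbfdcab
  21 |   8 | edffcddaebebafbdbfdcab
  22 |  21 | fbdbfdcab
  23 |   0 | fcacgcgfedffcddaebebafbdbfdcab
  24 |  11 | fcddaebebafbdbfdcab
  25 |  25 | fdcab
  26 |   7 | fedffcddaebebafbdbfdcab
  27 |  10 | ffcddaebebafbdbfdcab
  28 |   4 | gcgfedffcddaebebafbdbfdcab
  29 |   6 | gfedffcddaebebafbdbfdcab

[28, 2, 15, 20, 29, 19, 22, 17, 24, 27, 1, 12, 3, 5, 14, 23, 26, 13, 9, 18, 16, 8, 21, 0, 11, 25, 7, 10, 4, 6]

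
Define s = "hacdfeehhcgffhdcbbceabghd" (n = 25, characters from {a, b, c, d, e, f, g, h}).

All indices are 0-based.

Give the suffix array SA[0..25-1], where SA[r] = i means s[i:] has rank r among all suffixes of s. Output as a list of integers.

sorted suffixes:
  #0 SA[0]=20  'abghd'
  #1 SA[1]=1  'acdfeehhcgffhdcbbceabghd'
  #2 SA[2]=16  'bbceabghd'
  #3 SA[3]=17  'bceabghd'
  #4 SA[4]=21  'bghd'
  #5 SA[5]=15  'cbbceabghd'
  #6 SA[6]=2  'cdfeehhcgffhdcbbceabghd'
  #7 SA[7]=18  'ceabghd'
  #8 SA[8]=9  'cgffhdcbbceabghd'
  #9 SA[9]=24  'd'
  #10 SA[10]=14  'dcbbceabghd'
  #11 SA[11]=3  'dfeehhcgffhdcbbceabghd'
  #12 SA[12]=19  'eabghd'
  #13 SA[13]=5  'eehhcgffhdcbbceabghd'
  #14 SA[14]=6  'ehhcgffhdcbbceabghd'
  #15 SA[15]=4  'feehhcgffhdcbbceabghd'
  #16 SA[16]=11  'ffhdcbbceabghd'
  #17 SA[17]=12  'fhdcbbceabghd'
  #18 SA[18]=10  'gffhdcbbceabghd'
  #19 SA[19]=22  'ghd'
  #20 SA[20]=0  'hacdfeehhcgffhdcbbceabghd'
  #21 SA[21]=8  'hcgffhdcbbceabghd'
  #22 SA[22]=23  'hd'
  #23 SA[23]=13  'hdcbbceabghd'
  #24 SA[24]=7  'hhcgffhdcbbceabghd'

[20, 1, 16, 17, 21, 15, 2, 18, 9, 24, 14, 3, 19, 5, 6, 4, 11, 12, 10, 22, 0, 8, 23, 13, 7]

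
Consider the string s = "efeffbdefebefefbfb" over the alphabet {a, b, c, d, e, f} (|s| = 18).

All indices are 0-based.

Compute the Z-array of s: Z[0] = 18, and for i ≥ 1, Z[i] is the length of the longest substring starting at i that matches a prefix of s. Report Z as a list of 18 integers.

[18, 0, 2, 0, 0, 0, 0, 3, 0, 1, 0, 4, 0, 2, 0, 0, 0, 0]

Z[0]=18
i=1: i≥r, start 0; Z[1]=0
i=2: i≥r, start 0; Z[2]=2 extend→box=[2,4)
i=3: min(r-i=1, Z[1]=0)=0; Z[3]=0
i=4: i≥r, start 0; Z[4]=0
i=5: i≥r, start 0; Z[5]=0
i=6: i≥r, start 0; Z[6]=0
i=7: i≥r, start 0; Z[7]=3 extend→box=[7,10)
i=8: min(r-i=2, Z[1]=0)=0; Z[8]=0
i=9: min(r-i=1, Z[2]=2)=1; Z[9]=1
i=10: i≥r, start 0; Z[10]=0
i=11: i≥r, start 0; Z[11]=4 extend→box=[11,15)
i=12: min(r-i=3, Z[1]=0)=0; Z[12]=0
i=13: min(r-i=2, Z[2]=2)=2; Z[13]=2
i=14: min(r-i=1, Z[3]=0)=0; Z[14]=0
i=15: i≥r, start 0; Z[15]=0
i=16: i≥r, start 0; Z[16]=0
i=17: i≥r, start 0; Z[17]=0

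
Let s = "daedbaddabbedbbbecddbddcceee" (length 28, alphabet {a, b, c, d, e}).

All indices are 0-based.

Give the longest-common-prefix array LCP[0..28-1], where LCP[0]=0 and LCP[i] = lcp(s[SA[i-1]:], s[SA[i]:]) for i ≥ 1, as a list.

sorted suffixes:
  #0 SA[0]=8  'abbedbbbecddbddcceee'
  #1 SA[1]=5  'addabbedbbbecddbddcceee'
  #2 SA[2]=1  'aedbaddabbedbbbecddbddcceee'
  #3 SA[3]=4  'baddabbedbbbecddbddcceee'
  #4 SA[4]=13  'bbbecddbddcceee'
  #5 SA[5]=14  'bbecddbddcceee'
  #6 SA[6]=9  'bbedbbbecddbddcceee'
  #7 SA[7]=20  'bddcceee'
  #8 SA[8]=15  'becddbddcceee'
  #9 SA[9]=10  'bedbbbecddbddcceee'
  #10 SA[10]=23  'cceee'
  #11 SA[11]=17  'cddbddcceee'
  #12 SA[12]=24  'ceee'
  #13 SA[13]=7  'dabbedbbbecddbddcceee'
  #14 SA[14]=0  'daedbaddabbedbbbecddbddcceee'
  #15 SA[15]=3  'dbaddabbedbbbecddbddcceee'
  #16 SA[16]=12  'dbbbecddbddcceee'
  #17 SA[17]=19  'dbddcceee'
  #18 SA[18]=22  'dcceee'
  #19 SA[19]=6  'ddabbedbbbecddbddcceee'
  #20 SA[20]=18  'ddbddcceee'
  #21 SA[21]=21  'ddcceee'
  #22 SA[22]=27  'e'
  #23 SA[23]=16  'ecddbddcceee'
  #24 SA[24]=2  'edbaddabbedbbbecddbddcceee'
  #25 SA[25]=11  'edbbbecddbddcceee'
  #26 SA[26]=26  'ee'
  #27 SA[27]=25  'eee'

SA = [8, 5, 1, 4, 13, 14, 9, 20, 15, 10, 23, 17, 24, 7, 0, 3, 12, 19, 22, 6, 18, 21, 27, 16, 2, 11, 26, 25]
[i] adj suffixes → lcp
  [1] 8/5 → 1 ('a')
  [2] 5/1 → 1 ('a')
  [3] 1/4 → 0 ('')
  [4] 4/13 → 1 ('b')
  [5] 13/14 → 2 ('bb')
  [6] 14/9 → 3 ('bbe')
  [7] 9/20 → 1 ('b')
  [8] 20/15 → 1 ('b')
  [9] 15/10 → 2 ('be')
  [10] 10/23 → 0 ('')
  [11] 23/17 → 1 ('c')
  [12] 17/24 → 1 ('c')
  [13] 24/7 → 0 ('')
  [14] 7/0 → 2 ('da')
  [15] 0/3 → 1 ('d')
  [16] 3/12 → 2 ('db')
  [17] 12/19 → 2 ('db')
  [18] 19/22 → 1 ('d')
  [19] 22/6 → 1 ('d')
  [20] 6/18 → 2 ('dd')
  [21] 18/21 → 2 ('dd')
  [22] 21/27 → 0 ('')
  [23] 27/16 → 1 ('e')
  [24] 16/2 → 1 ('e')
  [25] 2/11 → 3 ('edb')
  [26] 11/26 → 1 ('e')
  [27] 26/25 → 2 ('ee')

[0, 1, 1, 0, 1, 2, 3, 1, 1, 2, 0, 1, 1, 0, 2, 1, 2, 2, 1, 1, 2, 2, 0, 1, 1, 3, 1, 2]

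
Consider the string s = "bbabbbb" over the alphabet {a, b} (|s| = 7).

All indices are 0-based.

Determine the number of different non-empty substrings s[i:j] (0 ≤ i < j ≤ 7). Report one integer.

rank→(start, suffix):
  0 → (2, 'abbbb')
  1 → (6, 'b')
  2 → (1, 'babbbb')
  3 → (5, 'bb')
  4 → (0, 'bbabbbb')
  5 → (4, 'bbb')
  6 → (3, 'bbbb')

SA = [2, 6, 1, 5, 0, 4, 3]
i: (SA[i-1],SA[i]) lcp shared
  1: (2,6) 0 ''
  2: (6,1) 1 'b'
  3: (1,5) 1 'b'
  4: (5,0) 2 'bb'
  5: (0,4) 2 'bb'
  6: (4,3) 3 'bbb'

n(n+1)/2 = 7·8/2 = 28
Σ LCP = 0 + 0 + 1 + 1 + 2 + 2 + 3 = 9
distinct = 28 − 9 = 19

19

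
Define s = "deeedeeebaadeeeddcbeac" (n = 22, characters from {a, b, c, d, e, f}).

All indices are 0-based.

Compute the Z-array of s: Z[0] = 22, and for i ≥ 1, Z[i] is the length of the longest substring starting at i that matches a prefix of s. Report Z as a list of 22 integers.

Z[0]=22
i=1: fresh scan; Z[1]=0
i=2: fresh scan; Z[2]=0
i=3: fresh scan; Z[3]=0
i=4: fresh scan; Z[4]=4 grow→box=[4,8)
i=5: min(r-i=3, Z[1]=0)=0; Z[5]=0
i=6: min(r-i=2, Z[2]=0)=0; Z[6]=0
i=7: min(r-i=1, Z[3]=0)=0; Z[7]=0
i=8: fresh scan; Z[8]=0
i=9: fresh scan; Z[9]=0
i=10: fresh scan; Z[10]=0
i=11: fresh scan; Z[11]=5 grow→box=[11,16)
i=12: min(r-i=4, Z[1]=0)=0; Z[12]=0
i=13: min(r-i=3, Z[2]=0)=0; Z[13]=0
i=14: min(r-i=2, Z[3]=0)=0; Z[14]=0
i=15: min(r-i=1, Z[4]=4)=1; Z[15]=1
i=16: fresh scan; Z[16]=1 grow→box=[16,17)
i=17: fresh scan; Z[17]=0
i=18: fresh scan; Z[18]=0
i=19: fresh scan; Z[19]=0
i=20: fresh scan; Z[20]=0
i=21: fresh scan; Z[21]=0

[22, 0, 0, 0, 4, 0, 0, 0, 0, 0, 0, 5, 0, 0, 0, 1, 1, 0, 0, 0, 0, 0]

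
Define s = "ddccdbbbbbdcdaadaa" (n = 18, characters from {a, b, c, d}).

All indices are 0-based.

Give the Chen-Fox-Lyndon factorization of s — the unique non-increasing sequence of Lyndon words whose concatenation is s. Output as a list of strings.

["d", "d", "ccd", "bbbbbdcd", "aad", "a", "a"]

emit factor 1: 'd' (i=0, period=1)
emit factor 2: 'd' (i=1, period=1)
emit factor 3: 'ccd' (i=2, period=3)
emit factor 4: 'bbbbbdcd' (i=5, period=8)
emit factor 5: 'aad' (i=13, period=3)
emit factor 6: 'a' (i=16, period=1)
emit factor 7: 'a' (i=17, period=1)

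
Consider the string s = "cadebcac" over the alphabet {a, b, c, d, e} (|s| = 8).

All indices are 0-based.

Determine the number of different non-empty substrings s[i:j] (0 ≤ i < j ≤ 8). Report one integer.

32

sorted suffixes:
  #0 SA[0]=6  'ac'
  #1 SA[1]=1  'adebcac'
  #2 SA[2]=4  'bcac'
  #3 SA[3]=7  'c'
  #4 SA[4]=5  'cac'
  #5 SA[5]=0  'cadebcac'
  #6 SA[6]=2  'debcac'
  #7 SA[7]=3  'ebcac'

SA = [6, 1, 4, 7, 5, 0, 2, 3]
i: (SA[i-1],SA[i]) lcp shared
  1: (6,1) 1 'a'
  2: (1,4) 0 ''
  3: (4,7) 0 ''
  4: (7,5) 1 'c'
  5: (5,0) 2 'ca'
  6: (0,2) 0 ''
  7: (2,3) 0 ''

n(n+1)/2 = 8·9/2 = 36
Σ LCP = 0 + 1 + 0 + 0 + 1 + 2 + 0 + 0 = 4
distinct = 36 − 4 = 32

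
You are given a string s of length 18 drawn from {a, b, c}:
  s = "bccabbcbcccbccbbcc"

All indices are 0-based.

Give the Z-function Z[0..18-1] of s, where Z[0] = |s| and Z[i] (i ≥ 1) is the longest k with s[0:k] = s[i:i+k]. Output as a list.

[18, 0, 0, 0, 1, 2, 0, 3, 0, 0, 0, 3, 0, 0, 1, 3, 0, 0]

Z[0]=18
i=1: fresh scan; Z[1]=0
i=2: fresh scan; Z[2]=0
i=3: fresh scan; Z[3]=0
i=4: fresh scan; Z[4]=1 scan→box=[4,5)
i=5: fresh scan; Z[5]=2 scan→box=[5,7)
i=6: min(r-i=1, Z[1]=0)=0; Z[6]=0
i=7: fresh scan; Z[7]=3 scan→box=[7,10)
i=8: min(r-i=2, Z[1]=0)=0; Z[8]=0
i=9: min(r-i=1, Z[2]=0)=0; Z[9]=0
i=10: fresh scan; Z[10]=0
i=11: fresh scan; Z[11]=3 scan→box=[11,14)
i=12: min(r-i=2, Z[1]=0)=0; Z[12]=0
i=13: min(r-i=1, Z[2]=0)=0; Z[13]=0
i=14: fresh scan; Z[14]=1 scan→box=[14,15)
i=15: fresh scan; Z[15]=3 scan→box=[15,18)
i=16: min(r-i=2, Z[1]=0)=0; Z[16]=0
i=17: min(r-i=1, Z[2]=0)=0; Z[17]=0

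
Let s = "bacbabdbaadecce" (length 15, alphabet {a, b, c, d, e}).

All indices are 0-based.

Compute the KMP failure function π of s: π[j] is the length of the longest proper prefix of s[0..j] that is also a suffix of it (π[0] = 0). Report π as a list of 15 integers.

[0, 0, 0, 1, 2, 1, 0, 1, 2, 0, 0, 0, 0, 0, 0]

π[0] = 0
j=1 s[j]='a': π[1]=0 (border '')
j=2 s[j]='c': π[2]=0 (border '')
j=3 s[j]='b': π[3]=1 (border 'b')
j=4 s[j]='a': π[4]=2 (border 'ba')
j=5 s[j]='b': k: 2→0; π[5]=1 (border 'b')
j=6 s[j]='d': k: 1→0; π[6]=0 (border '')
j=7 s[j]='b': π[7]=1 (border 'b')
j=8 s[j]='a': π[8]=2 (border 'ba')
j=9 s[j]='a': k: 2→0; π[9]=0 (border '')
j=10 s[j]='d': π[10]=0 (border '')
j=11 s[j]='e': π[11]=0 (border '')
j=12 s[j]='c': π[12]=0 (border '')
j=13 s[j]='c': π[13]=0 (border '')
j=14 s[j]='e': π[14]=0 (border '')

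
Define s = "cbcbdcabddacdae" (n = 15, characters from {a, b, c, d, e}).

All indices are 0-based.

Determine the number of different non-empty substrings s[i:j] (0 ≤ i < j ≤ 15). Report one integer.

107

rank | idx | suffix
   0 |   6 | abddacdae
   1 |  10 | acdae
   2 |  13 | ae
   3 |   1 | bcbdcabddacdae
   4 |   3 | bdcabddacdae
   5 |   7 | bddacdae
   6 |   5 | cabddacdae
   7 |   0 | cbcbdcabddacdae
   8 |   2 | cbdcabddacdae
   9 |  11 | cdae
  10 |   9 | dacdae
  11 |  12 | dae
  12 |   4 | dcabddacdae
  13 |   8 | ddacdae
  14 |  14 | e

SA = [6, 10, 13, 1, 3, 7, 5, 0, 2, 11, 9, 12, 4, 8, 14]
i: (SA[i-1],SA[i]) lcp shared
  1: (6,10) 1 'a'
  2: (10,13) 1 'a'
  3: (13,1) 0 ''
  4: (1,3) 1 'b'
  5: (3,7) 2 'bd'
  6: (7,5) 0 ''
  7: (5,0) 1 'c'
  8: (0,2) 2 'cb'
  9: (2,11) 1 'c'
  10: (11,9) 0 ''
  11: (9,12) 2 'da'
  12: (12,4) 1 'd'
  13: (4,8) 1 'd'
  14: (8,14) 0 ''

n(n+1)/2 = 15·16/2 = 120
Σ LCP = 0 + 1 + 1 + 0 + 1 + 2 + 0 + 1 + 2 + 1 + 0 + 2 + 1 + 1 + 0 = 13
distinct = 120 − 13 = 107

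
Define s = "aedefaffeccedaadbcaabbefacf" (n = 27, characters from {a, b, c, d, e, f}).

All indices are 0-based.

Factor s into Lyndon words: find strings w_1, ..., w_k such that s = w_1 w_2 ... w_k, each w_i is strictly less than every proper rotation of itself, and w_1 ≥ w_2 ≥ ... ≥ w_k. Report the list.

["aedefaffecced", "aadbc", "aabbefacf"]

emit factor 1: 'aedefaffecced' (i=0, period=13)
emit factor 2: 'aadbc' (i=13, period=5)
emit factor 3: 'aabbefacf' (i=18, period=9)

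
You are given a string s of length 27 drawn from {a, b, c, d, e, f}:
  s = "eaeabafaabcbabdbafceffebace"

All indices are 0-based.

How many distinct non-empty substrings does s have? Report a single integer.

rank→(start, suffix):
  0 → (7, 'aabcbabdbafceffebace')
  1 → (3, 'abafaabcbabdbafceffebace')
  2 → (8, 'abcbabdbafceffebace')
  3 → (12, 'abdbafceffebace')
  4 → (24, 'ace')
  5 → (1, 'aeabafaabcbabdbafceffebace')
  6 → (5, 'afaabcbabdbafceffebace')
  7 → (16, 'afceffebace')
  8 → (11, 'babdbafceffebace')
  9 → (23, 'bace')
  10 → (4, 'bafaabcbabdbafceffebace')
  11 → (15, 'bafceffebace')
  12 → (9, 'bcbabdbafceffebace')
  13 → (13, 'bdbafceffebace')
  14 → (10, 'cbabdbafceffebace')
  15 → (25, 'ce')
  16 → (18, 'ceffebace')
  17 → (14, 'dbafceffebace')
  18 → (26, 'e')
  19 → (2, 'eabafaabcbabdbafceffebace')
  20 → (0, 'eaeabafaabcbabdbafceffebace')
  21 → (22, 'ebace')
  22 → (19, 'effebace')
  23 → (6, 'faabcbabdbafceffebace')
  24 → (17, 'fceffebace')
  25 → (21, 'febace')
  26 → (20, 'ffebace')

SA = [7, 3, 8, 12, 24, 1, 5, 16, 11, 23, 4, 15, 9, 13, 10, 25, 18, 14, 26, 2, 0, 22, 19, 6, 17, 21, 20]
i: (SA[i-1],SA[i]) lcp shared
  1: (7,3) 1 'a'
  2: (3,8) 2 'ab'
  3: (8,12) 2 'ab'
  4: (12,24) 1 'a'
  5: (24,1) 1 'a'
  6: (1,5) 1 'a'
  7: (5,16) 2 'af'
  8: (16,11) 0 ''
  9: (11,23) 2 'ba'
  10: (23,4) 2 'ba'
  11: (4,15) 3 'baf'
  12: (15,9) 1 'b'
  13: (9,13) 1 'b'
  14: (13,10) 0 ''
  15: (10,25) 1 'c'
  16: (25,18) 2 'ce'
  17: (18,14) 0 ''
  18: (14,26) 0 ''
  19: (26,2) 1 'e'
  20: (2,0) 2 'ea'
  21: (0,22) 1 'e'
  22: (22,19) 1 'e'
  23: (19,6) 0 ''
  24: (6,17) 1 'f'
  25: (17,21) 1 'f'
  26: (21,20) 1 'f'

n(n+1)/2 = 27·28/2 = 378
Σ LCP = 0 + 1 + 2 + 2 + 1 + 1 + 1 + 2 + 0 + 2 + 2 + 3 + 1 + 1 + 0 + 1 + 2 + 0 + 0 + 1 + 2 + 1 + 1 + 0 + 1 + 1 + 1 = 30
distinct = 378 − 30 = 348

348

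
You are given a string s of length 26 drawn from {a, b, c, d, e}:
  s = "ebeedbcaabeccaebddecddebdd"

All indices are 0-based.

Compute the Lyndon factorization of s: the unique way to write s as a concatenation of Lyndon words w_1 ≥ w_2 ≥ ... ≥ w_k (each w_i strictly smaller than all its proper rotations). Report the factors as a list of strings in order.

emit factor 1: 'e' (i=0, period=1)
emit factor 2: 'beed' (i=1, period=4)
emit factor 3: 'bc' (i=5, period=2)
emit factor 4: 'aabeccaebddecddebdd' (i=7, period=19)

["e", "beed", "bc", "aabeccaebddecddebdd"]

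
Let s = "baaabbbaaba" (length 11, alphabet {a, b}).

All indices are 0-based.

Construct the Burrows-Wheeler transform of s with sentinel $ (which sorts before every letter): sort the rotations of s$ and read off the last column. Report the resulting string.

rank  rotation      last
    0  $baaabbbaaba  a
    1  a$baaabbbaab  b
    2  aaabbbaaba$b  b
    3  aaba$baaabbb  b
    4  aabbbaaba$ba  a
    5  aba$baaabbba  a
    6  abbbaaba$baa  a
    7  ba$baaabbbaa  a
    8  baaabbbaaba$  $
    9  baaba$baaabb  b
   10  bbaaba$baaab  b
   11  bbbaaba$baaa  a

abbbaaaa$bba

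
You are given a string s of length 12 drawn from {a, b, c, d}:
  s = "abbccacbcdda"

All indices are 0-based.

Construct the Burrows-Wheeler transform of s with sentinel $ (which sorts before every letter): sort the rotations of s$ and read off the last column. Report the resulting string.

ad$cabccabbdc

rank  rotation       last
    0  $abbccacbcdda  a
    1  a$abbccacbcdd  d
    2  abbccacbcdda$  $
    3  acbcdda$abbcc  c
    4  bbccacbcdda$a  a
    5  bccacbcdda$ab  b
    6  bcdda$abbccac  c
    7  cacbcdda$abbc  c
    8  cbcdda$abbcca  a
    9  ccacbcdda$abb  b
   10  cdda$abbccacb  b
   11  da$abbccacbcd  d
   12  dda$abbccacbc  c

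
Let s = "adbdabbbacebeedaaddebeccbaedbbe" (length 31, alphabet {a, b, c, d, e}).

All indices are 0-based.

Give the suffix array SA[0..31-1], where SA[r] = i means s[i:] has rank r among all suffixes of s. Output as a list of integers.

[15, 4, 8, 0, 16, 25, 7, 24, 6, 5, 28, 2, 29, 20, 11, 23, 22, 9, 14, 3, 27, 1, 17, 18, 30, 19, 10, 21, 13, 26, 12]

rank→(start, suffix):
  0 → (15, 'aaddebeccbaedbbe')
  1 → (4, 'abbbacebeedaaddebeccbaedbbe')
  2 → (8, 'acebeedaaddebeccbaedbbe')
  3 → (0, 'adbdabbbacebeedaaddebeccbaedbbe')
  4 → (16, 'addebeccbaedbbe')
  5 → (25, 'aedbbe')
  6 → (7, 'bacebeedaaddebeccbaedbbe')
  7 → (24, 'baedbbe')
  8 → (6, 'bbacebeedaaddebeccbaedbbe')
  9 → (5, 'bbbacebeedaaddebeccbaedbbe')
  10 → (28, 'bbe')
  11 → (2, 'bdabbbacebeedaaddebeccbaedbbe')
  12 → (29, 'be')
  13 → (20, 'beccbaedbbe')
  14 → (11, 'beedaaddebeccbaedbbe')
  15 → (23, 'cbaedbbe')
  16 → (22, 'ccbaedbbe')
  17 → (9, 'cebeedaaddebeccbaedbbe')
  18 → (14, 'daaddebeccbaedbbe')
  19 → (3, 'dabbbacebeedaaddebeccbaedbbe')
  20 → (27, 'dbbe')
  21 → (1, 'dbdabbbacebeedaaddebeccbaedbbe')
  22 → (17, 'ddebeccbaedbbe')
  23 → (18, 'debeccbaedbbe')
  24 → (30, 'e')
  25 → (19, 'ebeccbaedbbe')
  26 → (10, 'ebeedaaddebeccbaedbbe')
  27 → (21, 'eccbaedbbe')
  28 → (13, 'edaaddebeccbaedbbe')
  29 → (26, 'edbbe')
  30 → (12, 'eedaaddebeccbaedbbe')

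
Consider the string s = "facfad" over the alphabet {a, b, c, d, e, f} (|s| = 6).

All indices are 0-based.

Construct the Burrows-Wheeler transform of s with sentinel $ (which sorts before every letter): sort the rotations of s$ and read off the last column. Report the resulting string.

rank  rotation last
    0  $facfad  d
    1  acfad$f  f
    2  ad$facf  f
    3  cfad$fa  a
    4  d$facfa  a
    5  facfad$  $
    6  fad$fac  c

dffaa$c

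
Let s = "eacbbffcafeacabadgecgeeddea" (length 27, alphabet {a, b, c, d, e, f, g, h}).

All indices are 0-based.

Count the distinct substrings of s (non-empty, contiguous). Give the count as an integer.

sorted suffixes:
  #0 SA[0]=26  'a'
  #1 SA[1]=13  'abadgecgeeddea'
  #2 SA[2]=11  'acabadgecgeeddea'
  #3 SA[3]=1  'acbbffcafeacabadgecgeeddea'
  #4 SA[4]=15  'adgecgeeddea'
  #5 SA[5]=8  'afeacabadgecgeeddea'
  #6 SA[6]=14  'badgecgeeddea'
  #7 SA[7]=3  'bbffcafeacabadgecgeeddea'
  #8 SA[8]=4  'bffcafeacabadgecgeeddea'
  #9 SA[9]=12  'cabadgecgeeddea'
  #10 SA[10]=7  'cafeacabadgecgeeddea'
  #11 SA[11]=2  'cbbffcafeacabadgecgeeddea'
  #12 SA[12]=19  'cgeeddea'
  #13 SA[13]=23  'ddea'
  #14 SA[14]=24  'dea'
  #15 SA[15]=16  'dgecgeeddea'
  #16 SA[16]=25  'ea'
  #17 SA[17]=10  'eacabadgecgeeddea'
  #18 SA[18]=0  'eacbbffcafeacabadgecgeeddea'
  #19 SA[19]=18  'ecgeeddea'
  #20 SA[20]=22  'eddea'
  #21 SA[21]=21  'eeddea'
  #22 SA[22]=6  'fcafeacabadgecgeeddea'
  #23 SA[23]=9  'feacabadgecgeeddea'
  #24 SA[24]=5  'ffcafeacabadgecgeeddea'
  #25 SA[25]=17  'gecgeeddea'
  #26 SA[26]=20  'geeddea'

SA = [26, 13, 11, 1, 15, 8, 14, 3, 4, 12, 7, 2, 19, 23, 24, 16, 25, 10, 0, 18, 22, 21, 6, 9, 5, 17, 20]
[i] adj suffixes → lcp
  [1] 26/13 → 1 ('a')
  [2] 13/11 → 1 ('a')
  [3] 11/1 → 2 ('ac')
  [4] 1/15 → 1 ('a')
  [5] 15/8 → 1 ('a')
  [6] 8/14 → 0 ('')
  [7] 14/3 → 1 ('b')
  [8] 3/4 → 1 ('b')
  [9] 4/12 → 0 ('')
  [10] 12/7 → 2 ('ca')
  [11] 7/2 → 1 ('c')
  [12] 2/19 → 1 ('c')
  [13] 19/23 → 0 ('')
  [14] 23/24 → 1 ('d')
  [15] 24/16 → 1 ('d')
  [16] 16/25 → 0 ('')
  [17] 25/10 → 2 ('ea')
  [18] 10/0 → 3 ('eac')
  [19] 0/18 → 1 ('e')
  [20] 18/22 → 1 ('e')
  [21] 22/21 → 1 ('e')
  [22] 21/6 → 0 ('')
  [23] 6/9 → 1 ('f')
  [24] 9/5 → 1 ('f')
  [25] 5/17 → 0 ('')
  [26] 17/20 → 2 ('ge')

n(n+1)/2 = 27·28/2 = 378
Σ LCP = 0 + 1 + 1 + 2 + 1 + 1 + 0 + 1 + 1 + 0 + 2 + 1 + 1 + 0 + 1 + 1 + 0 + 2 + 3 + 1 + 1 + 1 + 0 + 1 + 1 + 0 + 2 = 26
distinct = 378 − 26 = 352

352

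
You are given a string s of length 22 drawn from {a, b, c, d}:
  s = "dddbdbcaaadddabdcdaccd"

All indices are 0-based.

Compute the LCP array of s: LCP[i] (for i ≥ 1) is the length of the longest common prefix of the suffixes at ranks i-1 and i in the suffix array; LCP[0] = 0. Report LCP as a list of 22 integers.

[0, 2, 1, 1, 1, 0, 1, 2, 0, 1, 1, 2, 0, 1, 2, 1, 2, 1, 1, 2, 2, 3]

rank→(start, suffix):
  0 → (7, 'aaadddabdcdaccd')
  1 → (8, 'aadddabdcdaccd')
  2 → (13, 'abdcdaccd')
  3 → (18, 'accd')
  4 → (9, 'adddabdcdaccd')
  5 → (5, 'bcaaadddabdcdaccd')
  6 → (3, 'bdbcaaadddabdcdaccd')
  7 → (14, 'bdcdaccd')
  8 → (6, 'caaadddabdcdaccd')
  9 → (19, 'ccd')
  10 → (20, 'cd')
  11 → (16, 'cdaccd')
  12 → (21, 'd')
  13 → (12, 'dabdcdaccd')
  14 → (17, 'daccd')
  15 → (4, 'dbcaaadddabdcdaccd')
  16 → (2, 'dbdbcaaadddabdcdaccd')
  17 → (15, 'dcdaccd')
  18 → (11, 'ddabdcdaccd')
  19 → (1, 'ddbdbcaaadddabdcdaccd')
  20 → (10, 'dddabdcdaccd')
  21 → (0, 'dddbdbcaaadddabdcdaccd')

SA = [7, 8, 13, 18, 9, 5, 3, 14, 6, 19, 20, 16, 21, 12, 17, 4, 2, 15, 11, 1, 10, 0]
i: (SA[i-1],SA[i]) lcp shared
  1: (7,8) 2 'aa'
  2: (8,13) 1 'a'
  3: (13,18) 1 'a'
  4: (18,9) 1 'a'
  5: (9,5) 0 ''
  6: (5,3) 1 'b'
  7: (3,14) 2 'bd'
  8: (14,6) 0 ''
  9: (6,19) 1 'c'
  10: (19,20) 1 'c'
  11: (20,16) 2 'cd'
  12: (16,21) 0 ''
  13: (21,12) 1 'd'
  14: (12,17) 2 'da'
  15: (17,4) 1 'd'
  16: (4,2) 2 'db'
  17: (2,15) 1 'd'
  18: (15,11) 1 'd'
  19: (11,1) 2 'dd'
  20: (1,10) 2 'dd'
  21: (10,0) 3 'ddd'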